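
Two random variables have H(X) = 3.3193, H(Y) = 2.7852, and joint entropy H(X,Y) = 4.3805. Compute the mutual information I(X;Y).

I(X;Y) = H(X) + H(Y) - H(X,Y)
I(X;Y) = 3.3193 + 2.7852 - 4.3805 = 1.724 bits


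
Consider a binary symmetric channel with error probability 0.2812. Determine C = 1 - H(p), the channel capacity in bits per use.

For BSC with error probability p:
C = 1 - H(p) where H(p) is binary entropy
H(0.2812) = -0.2812 × log₂(0.2812) - 0.7188 × log₂(0.7188)
H(p) = 0.8571
C = 1 - 0.8571 = 0.1429 bits/use


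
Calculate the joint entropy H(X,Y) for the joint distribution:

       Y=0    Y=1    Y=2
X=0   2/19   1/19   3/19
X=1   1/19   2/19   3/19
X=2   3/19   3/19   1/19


H(X,Y) = -Σ p(x,y) log₂ p(x,y)
  p(0,0)=2/19: -0.1053 × log₂(0.1053) = 0.3419
  p(0,1)=1/19: -0.0526 × log₂(0.0526) = 0.2236
  p(0,2)=3/19: -0.1579 × log₂(0.1579) = 0.4205
  p(1,0)=1/19: -0.0526 × log₂(0.0526) = 0.2236
  p(1,1)=2/19: -0.1053 × log₂(0.1053) = 0.3419
  p(1,2)=3/19: -0.1579 × log₂(0.1579) = 0.4205
  p(2,0)=3/19: -0.1579 × log₂(0.1579) = 0.4205
  p(2,1)=3/19: -0.1579 × log₂(0.1579) = 0.4205
  p(2,2)=1/19: -0.0526 × log₂(0.0526) = 0.2236
H(X,Y) = 3.0364 bits


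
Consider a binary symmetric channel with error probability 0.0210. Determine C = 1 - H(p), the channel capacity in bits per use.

For BSC with error probability p:
C = 1 - H(p) where H(p) is binary entropy
H(0.0210) = -0.0210 × log₂(0.0210) - 0.9790 × log₂(0.9790)
H(p) = 0.1470
C = 1 - 0.1470 = 0.8530 bits/use


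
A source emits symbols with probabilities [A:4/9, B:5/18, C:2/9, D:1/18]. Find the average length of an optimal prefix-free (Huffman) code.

Huffman tree construction:
Combine smallest probabilities repeatedly
Resulting codes:
  A: 0 (length 1)
  B: 10 (length 2)
  C: 111 (length 3)
  D: 110 (length 3)
Average length = Σ p(s) × length(s) = 1.8333 bits


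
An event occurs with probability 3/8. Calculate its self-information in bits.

Information content I(x) = -log₂(p(x))
I = -log₂(3/8) = -log₂(0.3750)
I = 1.4150 bits


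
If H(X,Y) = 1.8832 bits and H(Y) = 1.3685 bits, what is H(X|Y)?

Chain rule: H(X,Y) = H(X|Y) + H(Y)
H(X|Y) = H(X,Y) - H(Y) = 1.8832 - 1.3685 = 0.5147 bits


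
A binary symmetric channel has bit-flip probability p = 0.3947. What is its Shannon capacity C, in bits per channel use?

For BSC with error probability p:
C = 1 - H(p) where H(p) is binary entropy
H(0.3947) = -0.3947 × log₂(0.3947) - 0.6053 × log₂(0.6053)
H(p) = 0.9678
C = 1 - 0.9678 = 0.0322 bits/use


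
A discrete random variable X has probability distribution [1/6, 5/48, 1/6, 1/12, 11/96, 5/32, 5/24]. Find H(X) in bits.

H(X) = -Σ p(x) log₂ p(x)
  -1/6 × log₂(1/6) = 0.4308
  -5/48 × log₂(5/48) = 0.3399
  -1/6 × log₂(1/6) = 0.4308
  -1/12 × log₂(1/12) = 0.2987
  -11/96 × log₂(11/96) = 0.3581
  -5/32 × log₂(5/32) = 0.4184
  -5/24 × log₂(5/24) = 0.4715
H(X) = 2.7483 bits


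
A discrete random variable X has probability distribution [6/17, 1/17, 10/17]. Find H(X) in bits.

H(X) = -Σ p(x) log₂ p(x)
  -6/17 × log₂(6/17) = 0.5303
  -1/17 × log₂(1/17) = 0.2404
  -10/17 × log₂(10/17) = 0.4503
H(X) = 1.2210 bits


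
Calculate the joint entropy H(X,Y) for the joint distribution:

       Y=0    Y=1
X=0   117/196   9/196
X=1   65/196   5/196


H(X,Y) = -Σ p(x,y) log₂ p(x,y)
  p(0,0)=117/196: -0.5969 × log₂(0.5969) = 0.4443
  p(0,1)=9/196: -0.0459 × log₂(0.0459) = 0.2041
  p(1,0)=65/196: -0.3316 × log₂(0.3316) = 0.5281
  p(1,1)=5/196: -0.0255 × log₂(0.0255) = 0.1350
H(X,Y) = 1.3115 bits


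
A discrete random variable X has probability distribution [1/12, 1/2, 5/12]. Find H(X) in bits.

H(X) = -Σ p(x) log₂ p(x)
  -1/12 × log₂(1/12) = 0.2987
  -1/2 × log₂(1/2) = 0.5000
  -5/12 × log₂(5/12) = 0.5263
H(X) = 1.3250 bits


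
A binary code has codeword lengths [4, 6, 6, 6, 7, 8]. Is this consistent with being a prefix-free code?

Kraft inequality: Σ 2^(-l_i) ≤ 1 for prefix-free code
Calculating: 2^(-4) + 2^(-6) + 2^(-6) + 2^(-6) + 2^(-7) + 2^(-8)
= 0.0625 + 0.015625 + 0.015625 + 0.015625 + 0.0078125 + 0.00390625
= 0.1211
Since 0.1211 ≤ 1, prefix-free code exists


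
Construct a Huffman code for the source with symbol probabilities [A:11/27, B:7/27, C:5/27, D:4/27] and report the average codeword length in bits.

Huffman tree construction:
Combine smallest probabilities repeatedly
Resulting codes:
  A: 0 (length 1)
  B: 10 (length 2)
  C: 111 (length 3)
  D: 110 (length 3)
Average length = Σ p(s) × length(s) = 1.9259 bits


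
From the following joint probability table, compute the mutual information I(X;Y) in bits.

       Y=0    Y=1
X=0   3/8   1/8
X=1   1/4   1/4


H(X) = 1.0000, H(Y) = 0.9544, H(X,Y) = 1.9056
I(X;Y) = H(X) + H(Y) - H(X,Y) = 0.0488 bits


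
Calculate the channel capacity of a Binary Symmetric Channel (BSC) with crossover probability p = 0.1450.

For BSC with error probability p:
C = 1 - H(p) where H(p) is binary entropy
H(0.1450) = -0.1450 × log₂(0.1450) - 0.8550 × log₂(0.8550)
H(p) = 0.5972
C = 1 - 0.5972 = 0.4028 bits/use


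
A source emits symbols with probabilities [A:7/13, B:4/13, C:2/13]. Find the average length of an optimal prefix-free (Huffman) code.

Huffman tree construction:
Combine smallest probabilities repeatedly
Resulting codes:
  A: 1 (length 1)
  B: 01 (length 2)
  C: 00 (length 2)
Average length = Σ p(s) × length(s) = 1.4615 bits


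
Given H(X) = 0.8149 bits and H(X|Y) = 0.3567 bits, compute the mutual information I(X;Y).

I(X;Y) = H(X) - H(X|Y)
I(X;Y) = 0.8149 - 0.3567 = 0.4582 bits


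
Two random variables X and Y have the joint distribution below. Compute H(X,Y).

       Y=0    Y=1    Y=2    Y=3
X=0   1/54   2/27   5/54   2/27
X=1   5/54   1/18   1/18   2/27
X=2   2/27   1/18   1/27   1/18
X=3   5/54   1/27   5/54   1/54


H(X,Y) = -Σ p(x,y) log₂ p(x,y)
  p(0,0)=1/54: -0.0185 × log₂(0.0185) = 0.1066
  p(0,1)=2/27: -0.0741 × log₂(0.0741) = 0.2781
  p(0,2)=5/54: -0.0926 × log₂(0.0926) = 0.3179
  p(0,3)=2/27: -0.0741 × log₂(0.0741) = 0.2781
  p(1,0)=5/54: -0.0926 × log₂(0.0926) = 0.3179
  p(1,1)=1/18: -0.0556 × log₂(0.0556) = 0.2317
  p(1,2)=1/18: -0.0556 × log₂(0.0556) = 0.2317
  p(1,3)=2/27: -0.0741 × log₂(0.0741) = 0.2781
  p(2,0)=2/27: -0.0741 × log₂(0.0741) = 0.2781
  p(2,1)=1/18: -0.0556 × log₂(0.0556) = 0.2317
  p(2,2)=1/27: -0.0370 × log₂(0.0370) = 0.1761
  p(2,3)=1/18: -0.0556 × log₂(0.0556) = 0.2317
  p(3,0)=5/54: -0.0926 × log₂(0.0926) = 0.3179
  p(3,1)=1/27: -0.0370 × log₂(0.0370) = 0.1761
  p(3,2)=5/54: -0.0926 × log₂(0.0926) = 0.3179
  p(3,3)=1/54: -0.0185 × log₂(0.0185) = 0.1066
H(X,Y) = 3.8760 bits


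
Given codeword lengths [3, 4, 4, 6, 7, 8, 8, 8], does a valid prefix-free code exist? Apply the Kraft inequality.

Kraft inequality: Σ 2^(-l_i) ≤ 1 for prefix-free code
Calculating: 2^(-3) + 2^(-4) + 2^(-4) + 2^(-6) + 2^(-7) + 2^(-8) + 2^(-8) + 2^(-8)
= 0.125 + 0.0625 + 0.0625 + 0.015625 + 0.0078125 + 0.00390625 + 0.00390625 + 0.00390625
= 0.2852
Since 0.2852 ≤ 1, prefix-free code exists


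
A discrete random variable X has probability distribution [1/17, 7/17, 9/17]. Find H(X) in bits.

H(X) = -Σ p(x) log₂ p(x)
  -1/17 × log₂(1/17) = 0.2404
  -7/17 × log₂(7/17) = 0.5271
  -9/17 × log₂(9/17) = 0.4858
H(X) = 1.2533 bits


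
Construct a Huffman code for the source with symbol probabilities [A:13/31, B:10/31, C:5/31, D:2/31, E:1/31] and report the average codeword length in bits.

Huffman tree construction:
Combine smallest probabilities repeatedly
Resulting codes:
  A: 0 (length 1)
  B: 11 (length 2)
  C: 101 (length 3)
  D: 1001 (length 4)
  E: 1000 (length 4)
Average length = Σ p(s) × length(s) = 1.9355 bits


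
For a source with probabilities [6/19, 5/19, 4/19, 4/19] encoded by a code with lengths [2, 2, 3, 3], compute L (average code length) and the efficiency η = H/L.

Average length L = Σ p_i × l_i = 2.4211 bits
Entropy H = 1.9785 bits
Efficiency η = H/L × 100% = 81.72%


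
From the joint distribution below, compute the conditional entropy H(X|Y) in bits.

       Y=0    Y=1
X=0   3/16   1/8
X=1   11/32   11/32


H(X|Y) = Σ_y p(y) H(X|Y=y)
  p(Y=0) = 17/32, H(X|Y=0) = 0.9367
  p(Y=1) = 15/32, H(X|Y=1) = 0.8366
H(X|Y) = 0.5312×0.9367 + 0.4688×0.8366 = 0.8898 bits


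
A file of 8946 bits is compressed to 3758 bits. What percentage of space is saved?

Space savings = (1 - Compressed/Original) × 100%
= (1 - 3758/8946) × 100%
= 57.99%


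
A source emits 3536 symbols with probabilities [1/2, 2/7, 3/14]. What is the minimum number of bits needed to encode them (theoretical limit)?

Entropy H = 1.4926 bits/symbol
Minimum bits = H × n = 1.4926 × 3536
= 5277.88 bits


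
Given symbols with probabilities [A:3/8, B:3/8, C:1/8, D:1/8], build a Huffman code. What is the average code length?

Huffman tree construction:
Combine smallest probabilities repeatedly
Resulting codes:
  A: 11 (length 2)
  B: 0 (length 1)
  C: 100 (length 3)
  D: 101 (length 3)
Average length = Σ p(s) × length(s) = 1.8750 bits


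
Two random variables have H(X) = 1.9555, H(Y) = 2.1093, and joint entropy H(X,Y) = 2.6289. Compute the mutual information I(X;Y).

I(X;Y) = H(X) + H(Y) - H(X,Y)
I(X;Y) = 1.9555 + 2.1093 - 2.6289 = 1.4359 bits


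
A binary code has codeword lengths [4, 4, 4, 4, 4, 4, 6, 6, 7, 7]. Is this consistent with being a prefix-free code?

Kraft inequality: Σ 2^(-l_i) ≤ 1 for prefix-free code
Calculating: 2^(-4) + 2^(-4) + 2^(-4) + 2^(-4) + 2^(-4) + 2^(-4) + 2^(-6) + 2^(-6) + 2^(-7) + 2^(-7)
= 0.0625 + 0.0625 + 0.0625 + 0.0625 + 0.0625 + 0.0625 + 0.015625 + 0.015625 + 0.0078125 + 0.0078125
= 0.4219
Since 0.4219 ≤ 1, prefix-free code exists


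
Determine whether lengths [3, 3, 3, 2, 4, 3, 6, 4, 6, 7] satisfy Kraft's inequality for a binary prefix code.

Kraft inequality: Σ 2^(-l_i) ≤ 1 for prefix-free code
Calculating: 2^(-3) + 2^(-3) + 2^(-3) + 2^(-2) + 2^(-4) + 2^(-3) + 2^(-6) + 2^(-4) + 2^(-6) + 2^(-7)
= 0.125 + 0.125 + 0.125 + 0.25 + 0.0625 + 0.125 + 0.015625 + 0.0625 + 0.015625 + 0.0078125
= 0.9141
Since 0.9141 ≤ 1, prefix-free code exists


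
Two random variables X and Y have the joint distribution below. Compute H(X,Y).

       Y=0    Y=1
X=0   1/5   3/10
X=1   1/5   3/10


H(X,Y) = -Σ p(x,y) log₂ p(x,y)
  p(0,0)=1/5: -0.2000 × log₂(0.2000) = 0.4644
  p(0,1)=3/10: -0.3000 × log₂(0.3000) = 0.5211
  p(1,0)=1/5: -0.2000 × log₂(0.2000) = 0.4644
  p(1,1)=3/10: -0.3000 × log₂(0.3000) = 0.5211
H(X,Y) = 1.9710 bits


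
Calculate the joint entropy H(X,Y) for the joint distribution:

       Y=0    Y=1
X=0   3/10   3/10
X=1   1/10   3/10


H(X,Y) = -Σ p(x,y) log₂ p(x,y)
  p(0,0)=3/10: -0.3000 × log₂(0.3000) = 0.5211
  p(0,1)=3/10: -0.3000 × log₂(0.3000) = 0.5211
  p(1,0)=1/10: -0.1000 × log₂(0.1000) = 0.3322
  p(1,1)=3/10: -0.3000 × log₂(0.3000) = 0.5211
H(X,Y) = 1.8955 bits


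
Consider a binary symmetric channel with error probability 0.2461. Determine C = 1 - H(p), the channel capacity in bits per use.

For BSC with error probability p:
C = 1 - H(p) where H(p) is binary entropy
H(0.2461) = -0.2461 × log₂(0.2461) - 0.7539 × log₂(0.7539)
H(p) = 0.8050
C = 1 - 0.8050 = 0.1950 bits/use


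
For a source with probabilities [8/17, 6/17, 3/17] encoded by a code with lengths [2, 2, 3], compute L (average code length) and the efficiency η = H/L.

Average length L = Σ p_i × l_i = 2.1765 bits
Entropy H = 1.4837 bits
Efficiency η = H/L × 100% = 68.17%


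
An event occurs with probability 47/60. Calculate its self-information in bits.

Information content I(x) = -log₂(p(x))
I = -log₂(47/60) = -log₂(0.7833)
I = 0.3523 bits


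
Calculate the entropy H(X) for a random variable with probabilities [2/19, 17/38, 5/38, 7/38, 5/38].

H(X) = -Σ p(x) log₂ p(x)
  -2/19 × log₂(2/19) = 0.3419
  -17/38 × log₂(17/38) = 0.5192
  -5/38 × log₂(5/38) = 0.3850
  -7/38 × log₂(7/38) = 0.4496
  -5/38 × log₂(5/38) = 0.3850
H(X) = 2.0806 bits


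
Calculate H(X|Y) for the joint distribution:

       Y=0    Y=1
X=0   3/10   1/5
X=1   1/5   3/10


H(X|Y) = Σ_y p(y) H(X|Y=y)
  p(Y=0) = 1/2, H(X|Y=0) = 0.9710
  p(Y=1) = 1/2, H(X|Y=1) = 0.9710
H(X|Y) = 0.5000×0.9710 + 0.5000×0.9710 = 0.9710 bits


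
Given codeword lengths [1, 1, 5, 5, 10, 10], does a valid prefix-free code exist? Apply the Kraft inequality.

Kraft inequality: Σ 2^(-l_i) ≤ 1 for prefix-free code
Calculating: 2^(-1) + 2^(-1) + 2^(-5) + 2^(-5) + 2^(-10) + 2^(-10)
= 0.5 + 0.5 + 0.03125 + 0.03125 + 0.0009765625 + 0.0009765625
= 1.0645
Since 1.0645 > 1, prefix-free code does not exist


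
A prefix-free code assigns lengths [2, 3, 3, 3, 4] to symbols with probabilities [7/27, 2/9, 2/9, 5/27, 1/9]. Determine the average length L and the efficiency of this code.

Average length L = Σ p_i × l_i = 2.8519 bits
Entropy H = 2.2721 bits
Efficiency η = H/L × 100% = 79.67%


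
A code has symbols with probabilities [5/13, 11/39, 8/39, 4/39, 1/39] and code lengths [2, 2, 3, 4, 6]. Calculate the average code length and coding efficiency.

Average length L = Σ p_i × l_i = 2.5128 bits
Entropy H = 1.9865 bits
Efficiency η = H/L × 100% = 79.05%


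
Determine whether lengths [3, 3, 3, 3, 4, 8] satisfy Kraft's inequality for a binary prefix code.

Kraft inequality: Σ 2^(-l_i) ≤ 1 for prefix-free code
Calculating: 2^(-3) + 2^(-3) + 2^(-3) + 2^(-3) + 2^(-4) + 2^(-8)
= 0.125 + 0.125 + 0.125 + 0.125 + 0.0625 + 0.00390625
= 0.5664
Since 0.5664 ≤ 1, prefix-free code exists


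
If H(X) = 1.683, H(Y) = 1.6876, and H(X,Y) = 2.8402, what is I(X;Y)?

I(X;Y) = H(X) + H(Y) - H(X,Y)
I(X;Y) = 1.683 + 1.6876 - 2.8402 = 0.5304 bits


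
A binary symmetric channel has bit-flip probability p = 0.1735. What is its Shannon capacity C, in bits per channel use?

For BSC with error probability p:
C = 1 - H(p) where H(p) is binary entropy
H(0.1735) = -0.1735 × log₂(0.1735) - 0.8265 × log₂(0.8265)
H(p) = 0.6656
C = 1 - 0.6656 = 0.3344 bits/use


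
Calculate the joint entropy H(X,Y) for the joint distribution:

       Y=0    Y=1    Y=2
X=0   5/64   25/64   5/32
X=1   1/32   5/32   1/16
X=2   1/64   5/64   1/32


H(X,Y) = -Σ p(x,y) log₂ p(x,y)
  p(0,0)=5/64: -0.0781 × log₂(0.0781) = 0.2873
  p(0,1)=25/64: -0.3906 × log₂(0.3906) = 0.5297
  p(0,2)=5/32: -0.1562 × log₂(0.1562) = 0.4184
  p(1,0)=1/32: -0.0312 × log₂(0.0312) = 0.1562
  p(1,1)=5/32: -0.1562 × log₂(0.1562) = 0.4184
  p(1,2)=1/16: -0.0625 × log₂(0.0625) = 0.2500
  p(2,0)=1/64: -0.0156 × log₂(0.0156) = 0.0938
  p(2,1)=5/64: -0.0781 × log₂(0.0781) = 0.2873
  p(2,2)=1/32: -0.0312 × log₂(0.0312) = 0.1562
H(X,Y) = 2.5976 bits


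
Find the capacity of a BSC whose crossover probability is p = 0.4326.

For BSC with error probability p:
C = 1 - H(p) where H(p) is binary entropy
H(0.4326) = -0.4326 × log₂(0.4326) - 0.5674 × log₂(0.5674)
H(p) = 0.9869
C = 1 - 0.9869 = 0.0131 bits/use


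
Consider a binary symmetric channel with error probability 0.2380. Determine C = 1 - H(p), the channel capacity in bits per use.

For BSC with error probability p:
C = 1 - H(p) where H(p) is binary entropy
H(0.2380) = -0.2380 × log₂(0.2380) - 0.7620 × log₂(0.7620)
H(p) = 0.7917
C = 1 - 0.7917 = 0.2083 bits/use


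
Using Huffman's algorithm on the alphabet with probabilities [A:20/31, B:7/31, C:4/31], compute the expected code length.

Huffman tree construction:
Combine smallest probabilities repeatedly
Resulting codes:
  A: 1 (length 1)
  B: 01 (length 2)
  C: 00 (length 2)
Average length = Σ p(s) × length(s) = 1.3548 bits


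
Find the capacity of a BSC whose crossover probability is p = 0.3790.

For BSC with error probability p:
C = 1 - H(p) where H(p) is binary entropy
H(0.3790) = -0.3790 × log₂(0.3790) - 0.6210 × log₂(0.6210)
H(p) = 0.9573
C = 1 - 0.9573 = 0.0427 bits/use


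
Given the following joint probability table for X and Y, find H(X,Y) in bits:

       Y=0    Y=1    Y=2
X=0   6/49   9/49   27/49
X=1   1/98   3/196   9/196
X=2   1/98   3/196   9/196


H(X,Y) = -Σ p(x,y) log₂ p(x,y)
  p(0,0)=6/49: -0.1224 × log₂(0.1224) = 0.3710
  p(0,1)=9/49: -0.1837 × log₂(0.1837) = 0.4490
  p(0,2)=27/49: -0.5510 × log₂(0.5510) = 0.4738
  p(1,0)=1/98: -0.0102 × log₂(0.0102) = 0.0675
  p(1,1)=3/196: -0.0153 × log₂(0.0153) = 0.0923
  p(1,2)=9/196: -0.0459 × log₂(0.0459) = 0.2041
  p(2,0)=1/98: -0.0102 × log₂(0.0102) = 0.0675
  p(2,1)=3/196: -0.0153 × log₂(0.0153) = 0.0923
  p(2,2)=9/196: -0.0459 × log₂(0.0459) = 0.2041
H(X,Y) = 2.0216 bits


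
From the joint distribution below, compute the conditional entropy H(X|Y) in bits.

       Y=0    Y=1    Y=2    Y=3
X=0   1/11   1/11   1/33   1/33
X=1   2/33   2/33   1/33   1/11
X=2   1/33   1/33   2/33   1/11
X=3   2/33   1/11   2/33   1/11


H(X|Y) = Σ_y p(y) H(X|Y=y)
  p(Y=0) = 8/33, H(X|Y=0) = 1.9056
  p(Y=1) = 3/11, H(X|Y=1) = 1.8911
  p(Y=2) = 2/11, H(X|Y=2) = 1.9183
  p(Y=3) = 10/33, H(X|Y=3) = 1.8955
H(X|Y) = 0.2424×1.9056 + 0.2727×1.8911 + 0.1818×1.9183 + 0.3030×1.8955 = 1.9009 bits


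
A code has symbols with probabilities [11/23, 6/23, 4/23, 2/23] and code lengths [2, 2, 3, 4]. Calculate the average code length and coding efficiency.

Average length L = Σ p_i × l_i = 2.3478 bits
Entropy H = 1.7599 bits
Efficiency η = H/L × 100% = 74.96%


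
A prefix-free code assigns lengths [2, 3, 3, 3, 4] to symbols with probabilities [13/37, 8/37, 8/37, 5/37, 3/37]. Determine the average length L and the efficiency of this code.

Average length L = Σ p_i × l_i = 2.7297 bits
Entropy H = 2.1697 bits
Efficiency η = H/L × 100% = 79.48%


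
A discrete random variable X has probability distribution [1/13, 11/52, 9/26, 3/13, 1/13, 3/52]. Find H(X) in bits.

H(X) = -Σ p(x) log₂ p(x)
  -1/13 × log₂(1/13) = 0.2846
  -11/52 × log₂(11/52) = 0.4741
  -9/26 × log₂(9/26) = 0.5298
  -3/13 × log₂(3/13) = 0.4882
  -1/13 × log₂(1/13) = 0.2846
  -3/52 × log₂(3/52) = 0.2374
H(X) = 2.2988 bits


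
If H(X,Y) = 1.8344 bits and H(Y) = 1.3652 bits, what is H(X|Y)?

Chain rule: H(X,Y) = H(X|Y) + H(Y)
H(X|Y) = H(X,Y) - H(Y) = 1.8344 - 1.3652 = 0.4692 bits


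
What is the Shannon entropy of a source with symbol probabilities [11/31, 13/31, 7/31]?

H(X) = -Σ p(x) log₂ p(x)
  -11/31 × log₂(11/31) = 0.5304
  -13/31 × log₂(13/31) = 0.5258
  -7/31 × log₂(7/31) = 0.4848
H(X) = 1.5409 bits


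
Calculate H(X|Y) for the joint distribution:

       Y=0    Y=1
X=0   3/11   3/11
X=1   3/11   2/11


H(X|Y) = Σ_y p(y) H(X|Y=y)
  p(Y=0) = 6/11, H(X|Y=0) = 1.0000
  p(Y=1) = 5/11, H(X|Y=1) = 0.9710
H(X|Y) = 0.5455×1.0000 + 0.4545×0.9710 = 0.9868 bits


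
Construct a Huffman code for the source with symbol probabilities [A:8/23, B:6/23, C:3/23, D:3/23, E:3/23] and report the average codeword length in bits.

Huffman tree construction:
Combine smallest probabilities repeatedly
Resulting codes:
  A: 11 (length 2)
  B: 01 (length 2)
  C: 100 (length 3)
  D: 101 (length 3)
  E: 00 (length 2)
Average length = Σ p(s) × length(s) = 2.2609 bits


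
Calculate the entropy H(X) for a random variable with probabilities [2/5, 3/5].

H(X) = -Σ p(x) log₂ p(x)
  -2/5 × log₂(2/5) = 0.5288
  -3/5 × log₂(3/5) = 0.4422
H(X) = 0.9710 bits


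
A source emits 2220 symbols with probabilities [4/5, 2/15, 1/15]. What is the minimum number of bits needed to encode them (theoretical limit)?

Entropy H = 0.9056 bits/symbol
Minimum bits = H × n = 0.9056 × 2220
= 2010.40 bits


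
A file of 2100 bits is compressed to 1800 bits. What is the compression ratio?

Compression ratio = Original / Compressed
= 2100 / 1800 = 1.17:1


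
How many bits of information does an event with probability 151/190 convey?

Information content I(x) = -log₂(p(x))
I = -log₂(151/190) = -log₂(0.7947)
I = 0.3315 bits


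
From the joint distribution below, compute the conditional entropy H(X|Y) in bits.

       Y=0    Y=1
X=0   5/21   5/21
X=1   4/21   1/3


H(X|Y) = Σ_y p(y) H(X|Y=y)
  p(Y=0) = 3/7, H(X|Y=0) = 0.9911
  p(Y=1) = 4/7, H(X|Y=1) = 0.9799
H(X|Y) = 0.4286×0.9911 + 0.5714×0.9799 = 0.9847 bits


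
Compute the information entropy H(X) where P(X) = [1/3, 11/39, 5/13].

H(X) = -Σ p(x) log₂ p(x)
  -1/3 × log₂(1/3) = 0.5283
  -11/39 × log₂(11/39) = 0.5150
  -5/13 × log₂(5/13) = 0.5302
H(X) = 1.5735 bits


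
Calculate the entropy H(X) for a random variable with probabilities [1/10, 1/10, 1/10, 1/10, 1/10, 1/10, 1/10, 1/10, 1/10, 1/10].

H(X) = -Σ p(x) log₂ p(x)
  -1/10 × log₂(1/10) = 0.3322
  -1/10 × log₂(1/10) = 0.3322
  -1/10 × log₂(1/10) = 0.3322
  -1/10 × log₂(1/10) = 0.3322
  -1/10 × log₂(1/10) = 0.3322
  -1/10 × log₂(1/10) = 0.3322
  -1/10 × log₂(1/10) = 0.3322
  -1/10 × log₂(1/10) = 0.3322
  -1/10 × log₂(1/10) = 0.3322
  -1/10 × log₂(1/10) = 0.3322
H(X) = 3.3219 bits


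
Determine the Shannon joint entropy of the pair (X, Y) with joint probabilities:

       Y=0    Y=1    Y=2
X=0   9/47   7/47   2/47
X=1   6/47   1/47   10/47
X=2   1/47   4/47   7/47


H(X,Y) = -Σ p(x,y) log₂ p(x,y)
  p(0,0)=9/47: -0.1915 × log₂(0.1915) = 0.4566
  p(0,1)=7/47: -0.1489 × log₂(0.1489) = 0.4092
  p(0,2)=2/47: -0.0426 × log₂(0.0426) = 0.1938
  p(1,0)=6/47: -0.1277 × log₂(0.1277) = 0.3791
  p(1,1)=1/47: -0.0213 × log₂(0.0213) = 0.1182
  p(1,2)=10/47: -0.2128 × log₂(0.2128) = 0.4750
  p(2,0)=1/47: -0.0213 × log₂(0.0213) = 0.1182
  p(2,1)=4/47: -0.0851 × log₂(0.0851) = 0.3025
  p(2,2)=7/47: -0.1489 × log₂(0.1489) = 0.4092
H(X,Y) = 2.8618 bits


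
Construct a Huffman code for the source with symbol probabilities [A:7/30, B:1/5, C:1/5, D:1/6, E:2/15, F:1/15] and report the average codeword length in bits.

Huffman tree construction:
Combine smallest probabilities repeatedly
Resulting codes:
  A: 10 (length 2)
  B: 111 (length 3)
  C: 00 (length 2)
  D: 110 (length 3)
  E: 011 (length 3)
  F: 010 (length 3)
Average length = Σ p(s) × length(s) = 2.5667 bits


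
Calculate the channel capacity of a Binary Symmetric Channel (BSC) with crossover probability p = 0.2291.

For BSC with error probability p:
C = 1 - H(p) where H(p) is binary entropy
H(0.2291) = -0.2291 × log₂(0.2291) - 0.7709 × log₂(0.7709)
H(p) = 0.7764
C = 1 - 0.7764 = 0.2236 bits/use


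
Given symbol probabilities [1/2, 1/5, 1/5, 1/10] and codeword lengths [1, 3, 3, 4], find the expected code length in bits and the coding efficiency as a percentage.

Average length L = Σ p_i × l_i = 2.1000 bits
Entropy H = 1.7610 bits
Efficiency η = H/L × 100% = 83.86%


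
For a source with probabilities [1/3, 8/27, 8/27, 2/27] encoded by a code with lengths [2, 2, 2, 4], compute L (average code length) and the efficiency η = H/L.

Average length L = Σ p_i × l_i = 2.1481 bits
Entropy H = 1.8464 bits
Efficiency η = H/L × 100% = 85.95%


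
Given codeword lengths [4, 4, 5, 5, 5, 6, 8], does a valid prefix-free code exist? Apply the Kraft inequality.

Kraft inequality: Σ 2^(-l_i) ≤ 1 for prefix-free code
Calculating: 2^(-4) + 2^(-4) + 2^(-5) + 2^(-5) + 2^(-5) + 2^(-6) + 2^(-8)
= 0.0625 + 0.0625 + 0.03125 + 0.03125 + 0.03125 + 0.015625 + 0.00390625
= 0.2383
Since 0.2383 ≤ 1, prefix-free code exists


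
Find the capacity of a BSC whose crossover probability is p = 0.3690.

For BSC with error probability p:
C = 1 - H(p) where H(p) is binary entropy
H(0.3690) = -0.3690 × log₂(0.3690) - 0.6310 × log₂(0.6310)
H(p) = 0.9499
C = 1 - 0.9499 = 0.0501 bits/use


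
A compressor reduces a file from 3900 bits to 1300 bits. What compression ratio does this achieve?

Compression ratio = Original / Compressed
= 3900 / 1300 = 3.00:1


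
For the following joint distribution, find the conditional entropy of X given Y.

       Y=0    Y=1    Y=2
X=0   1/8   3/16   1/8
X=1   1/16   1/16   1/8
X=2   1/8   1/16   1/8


H(X|Y) = Σ_y p(y) H(X|Y=y)
  p(Y=0) = 5/16, H(X|Y=0) = 1.5219
  p(Y=1) = 5/16, H(X|Y=1) = 1.3710
  p(Y=2) = 3/8, H(X|Y=2) = 1.5850
H(X|Y) = 0.3125×1.5219 + 0.3125×1.3710 + 0.3750×1.5850 = 1.4984 bits


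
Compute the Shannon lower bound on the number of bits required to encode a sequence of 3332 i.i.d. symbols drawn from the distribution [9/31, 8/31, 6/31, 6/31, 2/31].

Entropy H = 2.1946 bits/symbol
Minimum bits = H × n = 2.1946 × 3332
= 7312.26 bits


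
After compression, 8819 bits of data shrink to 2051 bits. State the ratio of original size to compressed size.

Compression ratio = Original / Compressed
= 8819 / 2051 = 4.30:1


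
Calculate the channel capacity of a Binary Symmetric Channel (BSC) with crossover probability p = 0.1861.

For BSC with error probability p:
C = 1 - H(p) where H(p) is binary entropy
H(0.1861) = -0.1861 × log₂(0.1861) - 0.8139 × log₂(0.8139)
H(p) = 0.6932
C = 1 - 0.6932 = 0.3068 bits/use


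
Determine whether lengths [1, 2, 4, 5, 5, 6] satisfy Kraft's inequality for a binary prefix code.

Kraft inequality: Σ 2^(-l_i) ≤ 1 for prefix-free code
Calculating: 2^(-1) + 2^(-2) + 2^(-4) + 2^(-5) + 2^(-5) + 2^(-6)
= 0.5 + 0.25 + 0.0625 + 0.03125 + 0.03125 + 0.015625
= 0.8906
Since 0.8906 ≤ 1, prefix-free code exists


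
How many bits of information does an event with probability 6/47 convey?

Information content I(x) = -log₂(p(x))
I = -log₂(6/47) = -log₂(0.1277)
I = 2.9696 bits


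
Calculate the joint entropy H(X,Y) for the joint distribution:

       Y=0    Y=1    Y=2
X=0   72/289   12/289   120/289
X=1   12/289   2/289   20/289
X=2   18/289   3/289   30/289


H(X,Y) = -Σ p(x,y) log₂ p(x,y)
  p(0,0)=72/289: -0.2491 × log₂(0.2491) = 0.4995
  p(0,1)=12/289: -0.0415 × log₂(0.0415) = 0.1906
  p(0,2)=120/289: -0.4152 × log₂(0.4152) = 0.5265
  p(1,0)=12/289: -0.0415 × log₂(0.0415) = 0.1906
  p(1,1)=2/289: -0.0069 × log₂(0.0069) = 0.0497
  p(1,2)=20/289: -0.0692 × log₂(0.0692) = 0.2666
  p(2,0)=18/289: -0.0623 × log₂(0.0623) = 0.2494
  p(2,1)=3/289: -0.0104 × log₂(0.0104) = 0.0684
  p(2,2)=30/289: -0.1038 × log₂(0.1038) = 0.3392
H(X,Y) = 2.3806 bits


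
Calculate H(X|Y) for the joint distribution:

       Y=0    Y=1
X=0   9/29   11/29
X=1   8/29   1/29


H(X|Y) = Σ_y p(y) H(X|Y=y)
  p(Y=0) = 17/29, H(X|Y=0) = 0.9975
  p(Y=1) = 12/29, H(X|Y=1) = 0.4138
H(X|Y) = 0.5862×0.9975 + 0.4138×0.4138 = 0.7560 bits


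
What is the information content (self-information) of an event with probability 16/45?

Information content I(x) = -log₂(p(x))
I = -log₂(16/45) = -log₂(0.3556)
I = 1.4919 bits


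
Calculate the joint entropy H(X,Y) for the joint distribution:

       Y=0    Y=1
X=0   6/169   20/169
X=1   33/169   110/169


H(X,Y) = -Σ p(x,y) log₂ p(x,y)
  p(0,0)=6/169: -0.0355 × log₂(0.0355) = 0.1710
  p(0,1)=20/169: -0.1183 × log₂(0.1183) = 0.3644
  p(1,0)=33/169: -0.1953 × log₂(0.1953) = 0.4601
  p(1,1)=110/169: -0.6509 × log₂(0.6509) = 0.4032
H(X,Y) = 1.3987 bits


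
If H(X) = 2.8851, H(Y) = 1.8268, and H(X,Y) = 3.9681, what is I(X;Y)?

I(X;Y) = H(X) + H(Y) - H(X,Y)
I(X;Y) = 2.8851 + 1.8268 - 3.9681 = 0.7438 bits


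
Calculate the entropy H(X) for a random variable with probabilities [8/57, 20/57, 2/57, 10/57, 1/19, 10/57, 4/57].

H(X) = -Σ p(x) log₂ p(x)
  -8/57 × log₂(8/57) = 0.3976
  -20/57 × log₂(20/57) = 0.5302
  -2/57 × log₂(2/57) = 0.1696
  -10/57 × log₂(10/57) = 0.4405
  -1/19 × log₂(1/19) = 0.2236
  -10/57 × log₂(10/57) = 0.4405
  -4/57 × log₂(4/57) = 0.2690
H(X) = 2.4709 bits


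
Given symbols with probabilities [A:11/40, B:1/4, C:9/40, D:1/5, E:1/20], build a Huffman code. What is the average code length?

Huffman tree construction:
Combine smallest probabilities repeatedly
Resulting codes:
  A: 11 (length 2)
  B: 01 (length 2)
  C: 00 (length 2)
  D: 101 (length 3)
  E: 100 (length 3)
Average length = Σ p(s) × length(s) = 2.2500 bits


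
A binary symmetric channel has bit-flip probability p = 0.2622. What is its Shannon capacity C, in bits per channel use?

For BSC with error probability p:
C = 1 - H(p) where H(p) is binary entropy
H(0.2622) = -0.2622 × log₂(0.2622) - 0.7378 × log₂(0.7378)
H(p) = 0.8300
C = 1 - 0.8300 = 0.1700 bits/use


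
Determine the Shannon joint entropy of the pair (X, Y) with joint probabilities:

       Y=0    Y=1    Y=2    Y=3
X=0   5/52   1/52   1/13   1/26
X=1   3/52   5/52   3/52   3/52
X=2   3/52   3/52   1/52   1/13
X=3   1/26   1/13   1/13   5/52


H(X,Y) = -Σ p(x,y) log₂ p(x,y)
  p(0,0)=5/52: -0.0962 × log₂(0.0962) = 0.3249
  p(0,1)=1/52: -0.0192 × log₂(0.0192) = 0.1096
  p(0,2)=1/13: -0.0769 × log₂(0.0769) = 0.2846
  p(0,3)=1/26: -0.0385 × log₂(0.0385) = 0.1808
  p(1,0)=3/52: -0.0577 × log₂(0.0577) = 0.2374
  p(1,1)=5/52: -0.0962 × log₂(0.0962) = 0.3249
  p(1,2)=3/52: -0.0577 × log₂(0.0577) = 0.2374
  p(1,3)=3/52: -0.0577 × log₂(0.0577) = 0.2374
  p(2,0)=3/52: -0.0577 × log₂(0.0577) = 0.2374
  p(2,1)=3/52: -0.0577 × log₂(0.0577) = 0.2374
  p(2,2)=1/52: -0.0192 × log₂(0.0192) = 0.1096
  p(2,3)=1/13: -0.0769 × log₂(0.0769) = 0.2846
  p(3,0)=1/26: -0.0385 × log₂(0.0385) = 0.1808
  p(3,1)=1/13: -0.0769 × log₂(0.0769) = 0.2846
  p(3,2)=1/13: -0.0769 × log₂(0.0769) = 0.2846
  p(3,3)=5/52: -0.0962 × log₂(0.0962) = 0.3249
H(X,Y) = 3.8811 bits


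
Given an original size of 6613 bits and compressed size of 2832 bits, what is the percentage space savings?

Space savings = (1 - Compressed/Original) × 100%
= (1 - 2832/6613) × 100%
= 57.18%


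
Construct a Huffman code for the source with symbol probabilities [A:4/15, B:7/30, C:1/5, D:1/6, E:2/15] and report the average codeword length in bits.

Huffman tree construction:
Combine smallest probabilities repeatedly
Resulting codes:
  A: 10 (length 2)
  B: 01 (length 2)
  C: 00 (length 2)
  D: 111 (length 3)
  E: 110 (length 3)
Average length = Σ p(s) × length(s) = 2.3000 bits


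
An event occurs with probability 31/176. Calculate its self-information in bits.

Information content I(x) = -log₂(p(x))
I = -log₂(31/176) = -log₂(0.1761)
I = 2.5052 bits


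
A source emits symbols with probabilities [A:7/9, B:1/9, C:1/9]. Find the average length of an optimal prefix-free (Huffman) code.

Huffman tree construction:
Combine smallest probabilities repeatedly
Resulting codes:
  A: 1 (length 1)
  B: 00 (length 2)
  C: 01 (length 2)
Average length = Σ p(s) × length(s) = 1.2222 bits


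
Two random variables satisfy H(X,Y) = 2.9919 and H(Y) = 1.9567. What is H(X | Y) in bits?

Chain rule: H(X,Y) = H(X|Y) + H(Y)
H(X|Y) = H(X,Y) - H(Y) = 2.9919 - 1.9567 = 1.0352 bits


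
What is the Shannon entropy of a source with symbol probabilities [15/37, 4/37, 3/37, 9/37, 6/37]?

H(X) = -Σ p(x) log₂ p(x)
  -15/37 × log₂(15/37) = 0.5281
  -4/37 × log₂(4/37) = 0.3470
  -3/37 × log₂(3/37) = 0.2939
  -9/37 × log₂(9/37) = 0.4961
  -6/37 × log₂(6/37) = 0.4256
H(X) = 2.0906 bits


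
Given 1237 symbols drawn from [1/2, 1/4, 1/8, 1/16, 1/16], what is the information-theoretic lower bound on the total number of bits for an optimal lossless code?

Entropy H = 1.8750 bits/symbol
Minimum bits = H × n = 1.8750 × 1237
= 2319.38 bits


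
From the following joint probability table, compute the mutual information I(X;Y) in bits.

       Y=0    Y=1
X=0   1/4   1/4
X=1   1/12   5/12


H(X) = 1.0000, H(Y) = 0.9183, H(X,Y) = 1.8250
I(X;Y) = H(X) + H(Y) - H(X,Y) = 0.0933 bits


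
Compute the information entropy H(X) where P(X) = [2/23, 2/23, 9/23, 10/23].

H(X) = -Σ p(x) log₂ p(x)
  -2/23 × log₂(2/23) = 0.3064
  -2/23 × log₂(2/23) = 0.3064
  -9/23 × log₂(9/23) = 0.5297
  -10/23 × log₂(10/23) = 0.5224
H(X) = 1.6649 bits


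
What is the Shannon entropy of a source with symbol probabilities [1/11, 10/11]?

H(X) = -Σ p(x) log₂ p(x)
  -1/11 × log₂(1/11) = 0.3145
  -10/11 × log₂(10/11) = 0.1250
H(X) = 0.4395 bits


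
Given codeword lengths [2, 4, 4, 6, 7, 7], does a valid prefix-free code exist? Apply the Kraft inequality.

Kraft inequality: Σ 2^(-l_i) ≤ 1 for prefix-free code
Calculating: 2^(-2) + 2^(-4) + 2^(-4) + 2^(-6) + 2^(-7) + 2^(-7)
= 0.25 + 0.0625 + 0.0625 + 0.015625 + 0.0078125 + 0.0078125
= 0.4062
Since 0.4062 ≤ 1, prefix-free code exists


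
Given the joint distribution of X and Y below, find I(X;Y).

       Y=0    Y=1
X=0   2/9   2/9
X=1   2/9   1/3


H(X) = 0.9911, H(Y) = 0.9911, H(X,Y) = 1.9749
I(X;Y) = H(X) + H(Y) - H(X,Y) = 0.0072 bits


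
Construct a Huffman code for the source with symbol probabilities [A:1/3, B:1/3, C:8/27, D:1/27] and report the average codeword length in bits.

Huffman tree construction:
Combine smallest probabilities repeatedly
Resulting codes:
  A: 10 (length 2)
  B: 11 (length 2)
  C: 01 (length 2)
  D: 00 (length 2)
Average length = Σ p(s) × length(s) = 2.0000 bits


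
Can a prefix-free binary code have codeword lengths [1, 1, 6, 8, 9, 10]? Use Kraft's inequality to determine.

Kraft inequality: Σ 2^(-l_i) ≤ 1 for prefix-free code
Calculating: 2^(-1) + 2^(-1) + 2^(-6) + 2^(-8) + 2^(-9) + 2^(-10)
= 0.5 + 0.5 + 0.015625 + 0.00390625 + 0.001953125 + 0.0009765625
= 1.0225
Since 1.0225 > 1, prefix-free code does not exist


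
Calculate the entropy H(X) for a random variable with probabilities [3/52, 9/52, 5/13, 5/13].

H(X) = -Σ p(x) log₂ p(x)
  -3/52 × log₂(3/52) = 0.2374
  -9/52 × log₂(9/52) = 0.4380
  -5/13 × log₂(5/13) = 0.5302
  -5/13 × log₂(5/13) = 0.5302
H(X) = 1.7358 bits


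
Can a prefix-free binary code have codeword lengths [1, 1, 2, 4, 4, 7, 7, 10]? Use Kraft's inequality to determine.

Kraft inequality: Σ 2^(-l_i) ≤ 1 for prefix-free code
Calculating: 2^(-1) + 2^(-1) + 2^(-2) + 2^(-4) + 2^(-4) + 2^(-7) + 2^(-7) + 2^(-10)
= 0.5 + 0.5 + 0.25 + 0.0625 + 0.0625 + 0.0078125 + 0.0078125 + 0.0009765625
= 1.3916
Since 1.3916 > 1, prefix-free code does not exist


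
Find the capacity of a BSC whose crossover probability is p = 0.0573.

For BSC with error probability p:
C = 1 - H(p) where H(p) is binary entropy
H(0.0573) = -0.0573 × log₂(0.0573) - 0.9427 × log₂(0.9427)
H(p) = 0.3166
C = 1 - 0.3166 = 0.6834 bits/use


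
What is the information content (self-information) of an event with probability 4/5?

Information content I(x) = -log₂(p(x))
I = -log₂(4/5) = -log₂(0.8000)
I = 0.3219 bits


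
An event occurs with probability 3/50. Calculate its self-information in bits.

Information content I(x) = -log₂(p(x))
I = -log₂(3/50) = -log₂(0.0600)
I = 4.0589 bits


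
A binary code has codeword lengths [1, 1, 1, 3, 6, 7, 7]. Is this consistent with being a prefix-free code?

Kraft inequality: Σ 2^(-l_i) ≤ 1 for prefix-free code
Calculating: 2^(-1) + 2^(-1) + 2^(-1) + 2^(-3) + 2^(-6) + 2^(-7) + 2^(-7)
= 0.5 + 0.5 + 0.5 + 0.125 + 0.015625 + 0.0078125 + 0.0078125
= 1.6562
Since 1.6562 > 1, prefix-free code does not exist


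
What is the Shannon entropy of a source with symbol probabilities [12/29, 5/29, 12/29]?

H(X) = -Σ p(x) log₂ p(x)
  -12/29 × log₂(12/29) = 0.5268
  -5/29 × log₂(5/29) = 0.4373
  -12/29 × log₂(12/29) = 0.5268
H(X) = 1.4908 bits


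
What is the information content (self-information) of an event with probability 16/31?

Information content I(x) = -log₂(p(x))
I = -log₂(16/31) = -log₂(0.5161)
I = 0.9542 bits


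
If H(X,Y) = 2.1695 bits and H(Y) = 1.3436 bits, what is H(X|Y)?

Chain rule: H(X,Y) = H(X|Y) + H(Y)
H(X|Y) = H(X,Y) - H(Y) = 2.1695 - 1.3436 = 0.8259 bits


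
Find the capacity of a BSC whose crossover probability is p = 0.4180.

For BSC with error probability p:
C = 1 - H(p) where H(p) is binary entropy
H(0.4180) = -0.4180 × log₂(0.4180) - 0.5820 × log₂(0.5820)
H(p) = 0.9805
C = 1 - 0.9805 = 0.0195 bits/use


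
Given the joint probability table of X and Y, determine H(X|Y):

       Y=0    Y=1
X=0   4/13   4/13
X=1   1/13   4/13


H(X|Y) = Σ_y p(y) H(X|Y=y)
  p(Y=0) = 5/13, H(X|Y=0) = 0.7219
  p(Y=1) = 8/13, H(X|Y=1) = 1.0000
H(X|Y) = 0.3846×0.7219 + 0.6154×1.0000 = 0.8930 bits


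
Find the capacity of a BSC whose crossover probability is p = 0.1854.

For BSC with error probability p:
C = 1 - H(p) where H(p) is binary entropy
H(0.1854) = -0.1854 × log₂(0.1854) - 0.8146 × log₂(0.8146)
H(p) = 0.6917
C = 1 - 0.6917 = 0.3083 bits/use


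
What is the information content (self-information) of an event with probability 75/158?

Information content I(x) = -log₂(p(x))
I = -log₂(75/158) = -log₂(0.4747)
I = 1.0750 bits


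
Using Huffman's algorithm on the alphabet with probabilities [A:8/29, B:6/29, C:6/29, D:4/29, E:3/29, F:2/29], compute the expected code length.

Huffman tree construction:
Combine smallest probabilities repeatedly
Resulting codes:
  A: 10 (length 2)
  B: 00 (length 2)
  C: 01 (length 2)
  D: 110 (length 3)
  E: 1111 (length 4)
  F: 1110 (length 4)
Average length = Σ p(s) × length(s) = 2.4828 bits


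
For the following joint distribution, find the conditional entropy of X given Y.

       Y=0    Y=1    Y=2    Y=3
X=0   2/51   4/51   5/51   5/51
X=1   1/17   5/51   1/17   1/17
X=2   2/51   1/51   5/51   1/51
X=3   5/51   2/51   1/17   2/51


H(X|Y) = Σ_y p(y) H(X|Y=y)
  p(Y=0) = 4/17, H(X|Y=0) = 1.8879
  p(Y=1) = 4/17, H(X|Y=1) = 1.7842
  p(Y=2) = 16/51, H(X|Y=2) = 1.9544
  p(Y=3) = 11/51, H(X|Y=3) = 1.7899
H(X|Y) = 0.2353×1.8879 + 0.2353×1.7842 + 0.3137×1.9544 + 0.2157×1.7899 = 1.8632 bits


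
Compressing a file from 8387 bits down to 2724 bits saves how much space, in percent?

Space savings = (1 - Compressed/Original) × 100%
= (1 - 2724/8387) × 100%
= 67.52%


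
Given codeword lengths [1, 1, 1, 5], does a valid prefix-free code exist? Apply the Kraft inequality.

Kraft inequality: Σ 2^(-l_i) ≤ 1 for prefix-free code
Calculating: 2^(-1) + 2^(-1) + 2^(-1) + 2^(-5)
= 0.5 + 0.5 + 0.5 + 0.03125
= 1.5312
Since 1.5312 > 1, prefix-free code does not exist


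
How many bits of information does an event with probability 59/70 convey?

Information content I(x) = -log₂(p(x))
I = -log₂(59/70) = -log₂(0.8429)
I = 0.2466 bits


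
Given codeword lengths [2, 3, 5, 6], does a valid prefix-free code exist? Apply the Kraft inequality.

Kraft inequality: Σ 2^(-l_i) ≤ 1 for prefix-free code
Calculating: 2^(-2) + 2^(-3) + 2^(-5) + 2^(-6)
= 0.25 + 0.125 + 0.03125 + 0.015625
= 0.4219
Since 0.4219 ≤ 1, prefix-free code exists


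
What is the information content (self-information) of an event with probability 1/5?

Information content I(x) = -log₂(p(x))
I = -log₂(1/5) = -log₂(0.2000)
I = 2.3219 bits


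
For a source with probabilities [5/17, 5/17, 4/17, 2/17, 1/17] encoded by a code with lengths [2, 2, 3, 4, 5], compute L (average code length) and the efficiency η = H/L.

Average length L = Σ p_i × l_i = 2.6471 bits
Entropy H = 2.1334 bits
Efficiency η = H/L × 100% = 80.59%


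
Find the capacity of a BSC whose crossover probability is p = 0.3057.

For BSC with error probability p:
C = 1 - H(p) where H(p) is binary entropy
H(0.3057) = -0.3057 × log₂(0.3057) - 0.6943 × log₂(0.6943)
H(p) = 0.8881
C = 1 - 0.8881 = 0.1119 bits/use


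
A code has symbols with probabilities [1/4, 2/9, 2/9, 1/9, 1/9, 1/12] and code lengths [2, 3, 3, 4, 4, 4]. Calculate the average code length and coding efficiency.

Average length L = Σ p_i × l_i = 3.0556 bits
Entropy H = 2.4676 bits
Efficiency η = H/L × 100% = 80.76%


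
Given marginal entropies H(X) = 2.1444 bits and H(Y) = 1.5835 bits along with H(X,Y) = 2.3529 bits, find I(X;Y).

I(X;Y) = H(X) + H(Y) - H(X,Y)
I(X;Y) = 2.1444 + 1.5835 - 2.3529 = 1.375 bits


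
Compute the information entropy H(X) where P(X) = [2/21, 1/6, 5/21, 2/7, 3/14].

H(X) = -Σ p(x) log₂ p(x)
  -2/21 × log₂(2/21) = 0.3231
  -1/6 × log₂(1/6) = 0.4308
  -5/21 × log₂(5/21) = 0.4929
  -2/7 × log₂(2/7) = 0.5164
  -3/14 × log₂(3/14) = 0.4762
H(X) = 2.2395 bits
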